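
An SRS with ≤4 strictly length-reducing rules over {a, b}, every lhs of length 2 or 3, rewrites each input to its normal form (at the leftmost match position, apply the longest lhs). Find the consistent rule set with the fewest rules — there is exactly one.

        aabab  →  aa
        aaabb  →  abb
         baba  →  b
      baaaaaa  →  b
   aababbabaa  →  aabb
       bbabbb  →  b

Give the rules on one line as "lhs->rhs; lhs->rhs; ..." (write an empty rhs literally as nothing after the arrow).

  | aabab => aaba => aa
  | aaabb => abb
  | baba => baa => b
  | baaaaaa => baaaa => baa => b

aaa->a; ba->; baa->b; bab->ba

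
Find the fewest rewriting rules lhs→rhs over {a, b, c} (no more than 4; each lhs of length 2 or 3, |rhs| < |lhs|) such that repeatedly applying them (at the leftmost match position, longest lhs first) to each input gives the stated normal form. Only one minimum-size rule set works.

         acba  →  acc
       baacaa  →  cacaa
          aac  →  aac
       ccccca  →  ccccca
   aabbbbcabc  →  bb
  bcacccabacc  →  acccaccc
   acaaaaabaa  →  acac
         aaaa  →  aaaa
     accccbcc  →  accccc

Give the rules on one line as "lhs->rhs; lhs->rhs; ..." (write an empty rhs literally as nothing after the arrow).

  | acba => acc
  | baacaa => cacaa
  | aac
  | ccccca

aab->bb; ba->c; bc->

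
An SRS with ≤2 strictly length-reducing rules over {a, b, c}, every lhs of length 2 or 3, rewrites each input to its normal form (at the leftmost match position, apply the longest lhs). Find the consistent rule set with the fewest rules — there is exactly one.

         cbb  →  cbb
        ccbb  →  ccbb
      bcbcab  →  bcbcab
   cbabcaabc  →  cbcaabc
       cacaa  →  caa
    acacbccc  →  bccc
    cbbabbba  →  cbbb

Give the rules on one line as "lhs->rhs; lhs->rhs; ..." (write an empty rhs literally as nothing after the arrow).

ac->; ba->

  | cbb
  | ccbb
  | bcbcab
  | cbabcaabc => cbcaabc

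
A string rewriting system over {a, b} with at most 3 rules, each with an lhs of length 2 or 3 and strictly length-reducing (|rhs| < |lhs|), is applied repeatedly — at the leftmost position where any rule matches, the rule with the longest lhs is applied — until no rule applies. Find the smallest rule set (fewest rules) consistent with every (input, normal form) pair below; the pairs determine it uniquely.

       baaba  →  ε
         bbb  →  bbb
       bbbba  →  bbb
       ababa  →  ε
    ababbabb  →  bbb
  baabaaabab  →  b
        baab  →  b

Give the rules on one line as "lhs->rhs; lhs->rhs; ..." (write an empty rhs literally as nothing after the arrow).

  | baaba => aba => ba => ε
  | bbb
  | bbbba => bbb
  | ababa => baba => ba => ε

ab->b; ba->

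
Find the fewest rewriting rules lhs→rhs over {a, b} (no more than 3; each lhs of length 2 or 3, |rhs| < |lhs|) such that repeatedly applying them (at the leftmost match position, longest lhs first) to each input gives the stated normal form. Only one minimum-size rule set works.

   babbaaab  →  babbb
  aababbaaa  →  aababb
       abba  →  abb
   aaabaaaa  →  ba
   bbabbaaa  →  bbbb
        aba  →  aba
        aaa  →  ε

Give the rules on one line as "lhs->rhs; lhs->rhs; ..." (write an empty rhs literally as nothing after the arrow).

  | babbaaab => babbaab => babbab => babbb
  | aababbaaa => aababbaa => aababba => aababb
  | abba => abb
  | aaabaaaa => baaaa => ba

aaa->; bba->bb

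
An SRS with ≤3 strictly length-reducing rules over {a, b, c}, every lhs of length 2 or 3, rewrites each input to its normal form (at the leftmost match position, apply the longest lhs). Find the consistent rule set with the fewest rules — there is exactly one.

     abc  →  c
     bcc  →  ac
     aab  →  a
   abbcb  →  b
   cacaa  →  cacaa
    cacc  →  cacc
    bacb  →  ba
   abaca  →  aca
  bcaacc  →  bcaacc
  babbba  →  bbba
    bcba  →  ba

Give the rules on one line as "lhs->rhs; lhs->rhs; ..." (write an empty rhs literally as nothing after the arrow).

  | abc => c
  | bcc => ac
  | aab => a
  | abbcb => bcb => b

ab->; bcc->ac; cb->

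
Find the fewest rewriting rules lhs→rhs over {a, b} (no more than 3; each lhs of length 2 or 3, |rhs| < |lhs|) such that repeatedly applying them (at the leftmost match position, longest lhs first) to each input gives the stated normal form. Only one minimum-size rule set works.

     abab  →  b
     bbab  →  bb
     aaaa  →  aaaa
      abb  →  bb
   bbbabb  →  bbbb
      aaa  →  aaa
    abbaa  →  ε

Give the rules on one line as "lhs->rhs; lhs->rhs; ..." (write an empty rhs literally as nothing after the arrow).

  | abab => bab => b
  | bbab => bb
  | aaaa
  | abb => bb

ab->b; ba->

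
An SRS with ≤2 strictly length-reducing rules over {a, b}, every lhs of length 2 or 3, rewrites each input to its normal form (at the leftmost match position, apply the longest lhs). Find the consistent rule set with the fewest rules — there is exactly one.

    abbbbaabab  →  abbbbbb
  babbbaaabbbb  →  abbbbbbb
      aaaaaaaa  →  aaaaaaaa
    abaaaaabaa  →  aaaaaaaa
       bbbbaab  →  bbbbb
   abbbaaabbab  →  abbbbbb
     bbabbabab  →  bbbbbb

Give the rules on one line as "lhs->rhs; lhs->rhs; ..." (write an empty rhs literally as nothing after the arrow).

  | abbbbaabab => abbbbabab => abbbbbab => abbbbbb
  | babbbaaabbbb => abbbaaabbbb => abbbaabbbb => abbbabbbb => abbbbbbb
  | aaaaaaaa
  | abaaaaabaa => aaaaaabaa => aaaaaaaa

ba->a; bba->bb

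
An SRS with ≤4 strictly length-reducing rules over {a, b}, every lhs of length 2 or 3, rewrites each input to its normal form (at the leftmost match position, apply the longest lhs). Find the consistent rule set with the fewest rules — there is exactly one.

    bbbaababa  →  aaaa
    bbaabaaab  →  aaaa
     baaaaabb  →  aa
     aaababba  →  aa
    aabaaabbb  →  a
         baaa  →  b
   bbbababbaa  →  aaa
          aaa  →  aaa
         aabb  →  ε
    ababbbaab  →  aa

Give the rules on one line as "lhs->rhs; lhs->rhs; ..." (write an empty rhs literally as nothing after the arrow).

ab->; ba->b; bbb->aa

  | bbbaababa => aaaababa => aaaaba => aaaa
  | bbaabaaab => bbabaaab => bbbaaab => aaaaab => aaaa
  | baaaaabb => baaaabb => baaabb => baabb => babb => bbb => aa
  | aaababba => aaabba => aaba => aa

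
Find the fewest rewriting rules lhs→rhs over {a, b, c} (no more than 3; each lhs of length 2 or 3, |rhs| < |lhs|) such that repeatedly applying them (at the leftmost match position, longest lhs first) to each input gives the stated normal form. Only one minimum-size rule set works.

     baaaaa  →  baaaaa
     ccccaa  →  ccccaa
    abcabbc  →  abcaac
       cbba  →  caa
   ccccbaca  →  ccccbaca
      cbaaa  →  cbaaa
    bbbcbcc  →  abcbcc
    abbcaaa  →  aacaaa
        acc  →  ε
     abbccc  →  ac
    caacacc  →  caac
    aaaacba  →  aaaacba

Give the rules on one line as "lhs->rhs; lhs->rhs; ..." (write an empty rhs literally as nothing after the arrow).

  | baaaaa
  | ccccaa
  | abcabbc => abcaac
  | cbba => caa

acc->; bb->a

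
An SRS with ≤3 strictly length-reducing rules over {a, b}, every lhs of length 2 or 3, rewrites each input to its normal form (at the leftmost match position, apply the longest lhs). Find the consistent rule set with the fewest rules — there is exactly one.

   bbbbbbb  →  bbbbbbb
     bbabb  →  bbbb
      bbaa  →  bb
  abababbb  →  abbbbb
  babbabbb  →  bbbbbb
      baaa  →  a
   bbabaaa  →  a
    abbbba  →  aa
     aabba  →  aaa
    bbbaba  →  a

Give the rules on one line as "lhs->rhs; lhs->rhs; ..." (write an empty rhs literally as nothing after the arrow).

  | bbbbbbb
  | bbabb => bbbb
  | bbaa => bb
  | abababbb => abbabbb => abbbbb

ba->a; baa->b; bab->bb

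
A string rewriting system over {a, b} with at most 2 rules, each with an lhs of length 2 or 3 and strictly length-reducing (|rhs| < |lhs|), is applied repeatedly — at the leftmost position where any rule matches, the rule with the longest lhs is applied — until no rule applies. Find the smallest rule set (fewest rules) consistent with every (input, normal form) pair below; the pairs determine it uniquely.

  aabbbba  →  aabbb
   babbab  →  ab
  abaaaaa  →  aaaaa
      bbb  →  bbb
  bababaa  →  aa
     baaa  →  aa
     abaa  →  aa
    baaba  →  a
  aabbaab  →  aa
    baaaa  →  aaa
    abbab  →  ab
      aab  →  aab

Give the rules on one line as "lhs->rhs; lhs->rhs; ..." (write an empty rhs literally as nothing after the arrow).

ba->; bab->ba

  | aabbbba => aabbb
  | babbab => babab => baab => ab
  | abaaaaa => aaaaa
  | bbb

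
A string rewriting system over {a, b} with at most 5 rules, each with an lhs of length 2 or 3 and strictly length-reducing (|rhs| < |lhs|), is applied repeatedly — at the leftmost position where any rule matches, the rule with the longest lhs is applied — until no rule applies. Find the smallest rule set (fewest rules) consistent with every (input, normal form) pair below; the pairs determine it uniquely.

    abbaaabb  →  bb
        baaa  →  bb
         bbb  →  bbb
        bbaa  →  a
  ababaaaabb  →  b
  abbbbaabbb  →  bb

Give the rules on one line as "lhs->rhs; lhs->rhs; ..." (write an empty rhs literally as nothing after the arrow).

  | abbaaabb => abaaabb => baaabb => babbb => babb => bab => bb
  | baaa => bab => bb
  | bbb
  | bbaa => a

aaa->ab; ab->b; abb->ab; bba->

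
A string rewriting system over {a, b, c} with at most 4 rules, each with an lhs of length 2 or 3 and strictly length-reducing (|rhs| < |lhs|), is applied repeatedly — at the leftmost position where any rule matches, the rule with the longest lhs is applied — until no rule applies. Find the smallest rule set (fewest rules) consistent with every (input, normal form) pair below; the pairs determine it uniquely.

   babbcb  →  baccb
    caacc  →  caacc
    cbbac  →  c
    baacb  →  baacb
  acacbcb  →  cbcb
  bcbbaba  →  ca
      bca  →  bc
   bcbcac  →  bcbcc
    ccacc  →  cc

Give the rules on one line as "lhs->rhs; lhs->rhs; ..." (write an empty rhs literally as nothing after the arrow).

  | babbcb => baccb
  | caacc
  | cbbac => ccac => c
  | baacb

aca->; bb->c; bca->bc; cca->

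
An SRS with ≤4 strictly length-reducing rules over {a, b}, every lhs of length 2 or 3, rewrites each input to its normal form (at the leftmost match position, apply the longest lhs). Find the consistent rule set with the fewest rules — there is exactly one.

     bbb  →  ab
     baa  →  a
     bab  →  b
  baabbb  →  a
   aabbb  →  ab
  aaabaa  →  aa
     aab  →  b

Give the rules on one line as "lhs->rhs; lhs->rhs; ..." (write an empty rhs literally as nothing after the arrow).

aab->b; abb->b; ba->; bb->a

  | bbb => ab
  | baa => a
  | bab => b
  | baabbb => abbb => bb => a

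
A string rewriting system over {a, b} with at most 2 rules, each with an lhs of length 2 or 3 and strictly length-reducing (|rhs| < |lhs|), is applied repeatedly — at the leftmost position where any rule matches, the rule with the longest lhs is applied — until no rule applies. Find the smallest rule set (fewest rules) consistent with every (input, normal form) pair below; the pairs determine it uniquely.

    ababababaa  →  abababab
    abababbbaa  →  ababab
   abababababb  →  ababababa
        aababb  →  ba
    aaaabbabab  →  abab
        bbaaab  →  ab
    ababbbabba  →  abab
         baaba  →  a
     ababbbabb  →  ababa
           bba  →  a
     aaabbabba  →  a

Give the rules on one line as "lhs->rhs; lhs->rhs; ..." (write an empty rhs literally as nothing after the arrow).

  | ababababaa => abababab
  | abababbbaa => abababaa => ababab
  | abababababb => ababababa
  | aababb => babb => ba

aa->; bb->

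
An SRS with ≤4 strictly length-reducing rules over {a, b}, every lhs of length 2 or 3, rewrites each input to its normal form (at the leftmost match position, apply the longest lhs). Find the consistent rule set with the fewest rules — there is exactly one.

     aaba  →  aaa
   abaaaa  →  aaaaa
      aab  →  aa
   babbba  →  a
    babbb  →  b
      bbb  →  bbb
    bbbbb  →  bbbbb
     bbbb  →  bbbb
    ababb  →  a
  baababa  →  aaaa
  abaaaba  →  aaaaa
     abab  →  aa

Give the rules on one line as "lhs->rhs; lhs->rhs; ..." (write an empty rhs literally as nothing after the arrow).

  | aaba => aaa
  | abaaaa => aaaaa
  | aab => aa
  | babbba => abbba => ba => a

ab->a; abb->; ba->a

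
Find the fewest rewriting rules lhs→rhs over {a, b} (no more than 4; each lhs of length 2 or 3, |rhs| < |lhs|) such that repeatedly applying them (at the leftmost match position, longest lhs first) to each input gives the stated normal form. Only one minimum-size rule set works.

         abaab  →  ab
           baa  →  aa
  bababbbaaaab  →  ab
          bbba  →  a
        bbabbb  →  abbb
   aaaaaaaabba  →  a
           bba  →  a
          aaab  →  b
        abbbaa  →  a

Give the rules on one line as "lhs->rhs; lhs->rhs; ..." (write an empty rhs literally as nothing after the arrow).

aaa->; aba->; ba->a

  | abaab => ab
  | baa => aa
  | bababbbaaaab => ababbbaaaab => bbbaaaab => bbaaaab => baaaab => aaaab => ab
  | bbba => bba => ba => a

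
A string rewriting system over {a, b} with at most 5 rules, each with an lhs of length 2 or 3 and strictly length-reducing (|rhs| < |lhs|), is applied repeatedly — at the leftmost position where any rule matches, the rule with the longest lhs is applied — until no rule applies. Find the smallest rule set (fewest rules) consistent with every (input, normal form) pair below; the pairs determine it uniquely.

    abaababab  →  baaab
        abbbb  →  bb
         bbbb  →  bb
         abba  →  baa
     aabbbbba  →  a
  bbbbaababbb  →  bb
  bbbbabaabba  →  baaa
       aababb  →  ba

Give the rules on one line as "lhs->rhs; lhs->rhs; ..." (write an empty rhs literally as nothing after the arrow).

abb->ba; bab->bb; bba->a; bbb->bb

  | abaababab => abaabbab => ababaab => abbaab => baaab
  | abbbb => babb => bbb => bb
  | bbbb => bbb => bb
  | abba => baa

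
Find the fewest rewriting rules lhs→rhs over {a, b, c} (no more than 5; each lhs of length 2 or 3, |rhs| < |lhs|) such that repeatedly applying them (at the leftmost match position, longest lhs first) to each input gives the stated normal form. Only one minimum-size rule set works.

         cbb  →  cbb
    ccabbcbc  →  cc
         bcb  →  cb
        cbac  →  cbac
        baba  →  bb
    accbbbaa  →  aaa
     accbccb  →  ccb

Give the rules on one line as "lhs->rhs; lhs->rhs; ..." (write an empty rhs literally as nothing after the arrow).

  | cbb
  | ccabbcbc => ccabcbc => ccacbc => ccacc => cc
  | bcb => cb
  | cbac

aba->b; acc->; bbb->a; bc->c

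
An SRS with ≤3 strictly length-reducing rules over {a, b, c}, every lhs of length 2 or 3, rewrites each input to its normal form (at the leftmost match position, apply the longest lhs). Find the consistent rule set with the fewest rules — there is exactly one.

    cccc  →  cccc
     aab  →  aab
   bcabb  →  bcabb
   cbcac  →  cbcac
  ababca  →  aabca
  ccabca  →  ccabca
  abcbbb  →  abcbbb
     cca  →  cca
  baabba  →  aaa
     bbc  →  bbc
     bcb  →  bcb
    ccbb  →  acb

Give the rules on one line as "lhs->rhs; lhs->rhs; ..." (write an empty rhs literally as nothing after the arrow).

  | cccc
  | aab
  | bcabb
  | cbcac

ba->a; ccb->ac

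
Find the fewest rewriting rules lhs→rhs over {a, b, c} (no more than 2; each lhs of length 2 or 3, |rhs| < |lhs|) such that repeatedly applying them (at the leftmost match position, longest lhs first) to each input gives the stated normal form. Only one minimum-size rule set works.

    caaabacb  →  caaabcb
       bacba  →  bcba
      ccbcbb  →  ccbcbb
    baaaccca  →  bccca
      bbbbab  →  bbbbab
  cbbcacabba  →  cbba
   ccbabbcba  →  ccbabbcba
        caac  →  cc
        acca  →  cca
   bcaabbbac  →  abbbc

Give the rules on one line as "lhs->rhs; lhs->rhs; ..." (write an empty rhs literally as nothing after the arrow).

  | caaabacb => caaabcb
  | bacba => bcba
  | ccbcbb
  | baaaccca => baaccca => baccca => bccca

ac->c; bca->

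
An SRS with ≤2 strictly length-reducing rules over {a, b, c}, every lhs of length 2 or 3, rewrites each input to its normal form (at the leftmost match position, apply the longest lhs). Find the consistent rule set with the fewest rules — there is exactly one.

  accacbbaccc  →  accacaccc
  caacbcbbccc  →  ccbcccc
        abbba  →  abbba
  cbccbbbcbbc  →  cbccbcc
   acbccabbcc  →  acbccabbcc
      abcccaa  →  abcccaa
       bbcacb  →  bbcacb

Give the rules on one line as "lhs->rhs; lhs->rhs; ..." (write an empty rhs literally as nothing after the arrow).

aac->c; cbb->c

  | accacbbaccc => accacaccc
  | caacbcbbccc => ccbcbbccc => ccbcccc
  | abbba
  | cbccbbbcbbc => cbccbcbbc => cbccbcc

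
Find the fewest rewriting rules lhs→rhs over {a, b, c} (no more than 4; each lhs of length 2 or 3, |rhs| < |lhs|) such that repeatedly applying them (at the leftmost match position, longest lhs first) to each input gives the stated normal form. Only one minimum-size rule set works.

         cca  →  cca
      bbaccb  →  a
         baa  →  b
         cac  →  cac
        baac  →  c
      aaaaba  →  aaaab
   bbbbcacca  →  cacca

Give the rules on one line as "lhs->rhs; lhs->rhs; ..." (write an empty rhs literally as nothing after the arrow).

  | cca
  | bbaccb => bbccb => bccb => ccb => a
  | baa => ba => b
  | cac

ba->b; bc->c; ccb->a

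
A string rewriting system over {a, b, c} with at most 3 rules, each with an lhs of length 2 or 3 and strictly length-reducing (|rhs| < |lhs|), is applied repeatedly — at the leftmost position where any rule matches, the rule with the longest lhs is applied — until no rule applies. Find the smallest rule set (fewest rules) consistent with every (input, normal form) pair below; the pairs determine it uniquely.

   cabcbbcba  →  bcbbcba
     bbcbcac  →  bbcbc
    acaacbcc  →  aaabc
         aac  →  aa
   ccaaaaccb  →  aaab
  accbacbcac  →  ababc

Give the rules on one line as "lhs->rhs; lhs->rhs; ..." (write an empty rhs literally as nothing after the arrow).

  | cabcbbcba => bcbbcba
  | bbcbcac => bbcbc
  | acaacbcc => aaacbcc => aaabcc => aaabc
  | aac => aa

ac->a; ca->; cc->c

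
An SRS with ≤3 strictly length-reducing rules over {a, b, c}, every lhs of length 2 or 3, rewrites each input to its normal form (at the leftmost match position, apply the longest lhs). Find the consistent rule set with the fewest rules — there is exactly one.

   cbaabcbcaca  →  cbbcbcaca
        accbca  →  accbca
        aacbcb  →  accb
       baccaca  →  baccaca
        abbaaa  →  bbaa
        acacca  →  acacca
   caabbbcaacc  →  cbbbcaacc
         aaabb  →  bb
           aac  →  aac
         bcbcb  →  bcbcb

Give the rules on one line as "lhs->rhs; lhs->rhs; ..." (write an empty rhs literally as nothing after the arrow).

aaa->aa; ab->b; acb->c

  | cbaabcbcaca => cbabcbcaca => cbbcbcaca
  | accbca
  | aacbcb => accb
  | baccaca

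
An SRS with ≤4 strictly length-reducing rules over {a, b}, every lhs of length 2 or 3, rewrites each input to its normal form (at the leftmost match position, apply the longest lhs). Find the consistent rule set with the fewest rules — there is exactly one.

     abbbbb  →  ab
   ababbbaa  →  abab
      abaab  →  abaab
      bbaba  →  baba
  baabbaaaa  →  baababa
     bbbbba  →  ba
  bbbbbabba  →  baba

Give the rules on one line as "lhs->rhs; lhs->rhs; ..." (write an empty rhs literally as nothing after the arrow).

  | abbbbb => abb => ab
  | ababbbaa => abaaa => abab
  | abaab
  | bbaba => baba

aaa->ab; bb->b; bbb->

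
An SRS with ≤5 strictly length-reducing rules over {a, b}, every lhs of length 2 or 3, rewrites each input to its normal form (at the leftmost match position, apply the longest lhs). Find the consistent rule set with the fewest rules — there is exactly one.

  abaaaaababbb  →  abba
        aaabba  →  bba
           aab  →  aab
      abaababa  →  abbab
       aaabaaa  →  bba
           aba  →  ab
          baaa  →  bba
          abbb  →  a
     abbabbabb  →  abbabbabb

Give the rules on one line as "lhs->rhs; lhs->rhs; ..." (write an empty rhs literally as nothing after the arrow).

  | abaaaaababbb => abaaaababbb => abaaababbb => abaababbb => abababbb => abbabbb => abba
  | aaabba => bba
  | aab
  | abaababa => abababa => abbaba => abbab

aaa->; aba->ab; baa->bb; bbb->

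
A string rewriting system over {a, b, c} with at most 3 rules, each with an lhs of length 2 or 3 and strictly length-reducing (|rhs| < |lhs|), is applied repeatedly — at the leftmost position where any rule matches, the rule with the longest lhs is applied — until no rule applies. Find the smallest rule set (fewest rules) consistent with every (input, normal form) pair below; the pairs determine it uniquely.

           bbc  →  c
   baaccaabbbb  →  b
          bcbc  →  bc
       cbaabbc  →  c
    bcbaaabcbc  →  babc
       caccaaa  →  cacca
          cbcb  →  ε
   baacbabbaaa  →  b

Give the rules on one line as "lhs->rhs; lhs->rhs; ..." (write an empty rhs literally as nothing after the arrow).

  | bbc => c
  | baaccaabbbb => bccaabbbb => bccbbbb => bcbbb => bbb => b
  | bcbc => bc
  | cbaabbc => aabbc => bbc => c

aa->; bb->; cb->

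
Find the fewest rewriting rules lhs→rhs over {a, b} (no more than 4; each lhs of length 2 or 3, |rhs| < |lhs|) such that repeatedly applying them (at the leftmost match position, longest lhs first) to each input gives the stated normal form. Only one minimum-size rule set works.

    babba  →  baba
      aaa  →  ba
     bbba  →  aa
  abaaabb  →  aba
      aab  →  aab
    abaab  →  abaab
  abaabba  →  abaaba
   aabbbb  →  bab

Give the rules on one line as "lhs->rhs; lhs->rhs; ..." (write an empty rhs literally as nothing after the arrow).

  | babba => baba
  | aaa => ba
  | bbba => aa
  | abaaabb => abbabb => ababb => aba

aaa->ba; bb->; bba->ba; bbb->a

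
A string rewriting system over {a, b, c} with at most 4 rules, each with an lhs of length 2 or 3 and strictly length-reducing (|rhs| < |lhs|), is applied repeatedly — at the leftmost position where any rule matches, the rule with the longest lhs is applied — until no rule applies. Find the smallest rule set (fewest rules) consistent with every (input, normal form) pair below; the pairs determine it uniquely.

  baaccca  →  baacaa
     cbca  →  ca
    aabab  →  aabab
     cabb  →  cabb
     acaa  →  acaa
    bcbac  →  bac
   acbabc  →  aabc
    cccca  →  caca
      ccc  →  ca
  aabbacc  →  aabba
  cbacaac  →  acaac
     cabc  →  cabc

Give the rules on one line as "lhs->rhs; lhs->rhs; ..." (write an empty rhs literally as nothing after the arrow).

cb->; cc->; ccc->ca

  | baaccca => baacaa
  | cbca => ca
  | aabab
  | cabb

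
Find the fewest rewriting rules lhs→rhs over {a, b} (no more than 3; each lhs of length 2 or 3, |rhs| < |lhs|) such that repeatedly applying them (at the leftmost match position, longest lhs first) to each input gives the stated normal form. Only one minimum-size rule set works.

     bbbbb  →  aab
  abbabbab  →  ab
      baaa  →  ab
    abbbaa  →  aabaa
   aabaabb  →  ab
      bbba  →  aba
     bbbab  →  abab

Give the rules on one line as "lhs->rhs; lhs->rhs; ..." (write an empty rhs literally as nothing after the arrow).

  | bbbbb => abbb => aab
  | abbabbab => aaabbab => bbbbab => abbab => aaab => bbb => ab
  | baaa => bbb => ab
  | abbbaa => aabaa

aaa->bb; bb->a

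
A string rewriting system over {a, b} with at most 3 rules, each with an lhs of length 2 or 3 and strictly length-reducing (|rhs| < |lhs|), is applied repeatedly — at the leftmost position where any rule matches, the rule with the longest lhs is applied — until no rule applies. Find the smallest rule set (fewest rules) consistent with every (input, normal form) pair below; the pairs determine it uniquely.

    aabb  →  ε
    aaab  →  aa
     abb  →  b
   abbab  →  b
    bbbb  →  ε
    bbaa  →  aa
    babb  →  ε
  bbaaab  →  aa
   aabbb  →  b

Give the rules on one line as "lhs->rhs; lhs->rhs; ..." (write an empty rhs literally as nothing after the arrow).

ab->; bb->

  | aabb => ab => ε
  | aaab => aa
  | abb => b
  | abbab => bab => b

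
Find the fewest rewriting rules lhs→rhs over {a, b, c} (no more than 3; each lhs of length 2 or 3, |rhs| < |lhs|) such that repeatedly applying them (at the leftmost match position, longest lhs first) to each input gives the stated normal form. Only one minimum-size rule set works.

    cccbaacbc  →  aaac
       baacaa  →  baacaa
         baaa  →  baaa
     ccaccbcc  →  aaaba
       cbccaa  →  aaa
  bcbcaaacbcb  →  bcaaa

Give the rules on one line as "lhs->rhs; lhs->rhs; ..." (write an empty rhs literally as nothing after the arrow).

  | cccbaacbc => acbaacbc => aaacbc => aaac
  | baacaa
  | baaa
  | ccaccbcc => aaccbcc => aaabcc => aaaba

cb->; cc->a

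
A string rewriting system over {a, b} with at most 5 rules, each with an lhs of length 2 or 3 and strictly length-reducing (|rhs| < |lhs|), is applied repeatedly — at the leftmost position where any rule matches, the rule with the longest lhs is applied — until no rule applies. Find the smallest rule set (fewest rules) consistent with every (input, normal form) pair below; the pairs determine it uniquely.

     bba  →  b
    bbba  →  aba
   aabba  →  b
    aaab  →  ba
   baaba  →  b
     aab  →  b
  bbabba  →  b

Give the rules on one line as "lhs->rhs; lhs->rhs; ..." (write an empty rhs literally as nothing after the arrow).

  | bba => aa => b
  | bbba => aba
  | aabba => bba => aa => b
  | aaab => bab => ba

aa->b; aab->b; bab->ba; bb->a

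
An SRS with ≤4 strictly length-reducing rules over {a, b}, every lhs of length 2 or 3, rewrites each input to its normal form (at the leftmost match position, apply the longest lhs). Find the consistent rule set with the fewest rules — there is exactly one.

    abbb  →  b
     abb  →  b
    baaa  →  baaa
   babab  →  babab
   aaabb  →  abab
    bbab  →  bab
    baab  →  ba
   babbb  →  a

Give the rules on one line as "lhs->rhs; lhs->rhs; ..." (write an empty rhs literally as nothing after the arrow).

aab->ba; abb->b; bb->b; bbb->a

  | abbb => bb => b
  | abb => b
  | baaa
  | babab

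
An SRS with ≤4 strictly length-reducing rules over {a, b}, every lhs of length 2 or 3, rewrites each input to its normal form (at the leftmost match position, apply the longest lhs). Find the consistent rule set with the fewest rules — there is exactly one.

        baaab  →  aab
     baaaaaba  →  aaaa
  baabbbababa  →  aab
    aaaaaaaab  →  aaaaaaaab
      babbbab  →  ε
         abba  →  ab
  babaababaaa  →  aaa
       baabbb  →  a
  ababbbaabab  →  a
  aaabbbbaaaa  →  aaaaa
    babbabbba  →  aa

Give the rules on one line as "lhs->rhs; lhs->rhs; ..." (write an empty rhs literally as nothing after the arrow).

ba->; bab->bb; bbb->ba

  | baaab => aab
  | baaaaaba => aaaaba => aaaa
  | baabbbababa => abbbababa => abaababa => aababa => aabba => aab
  | aaaaaaaab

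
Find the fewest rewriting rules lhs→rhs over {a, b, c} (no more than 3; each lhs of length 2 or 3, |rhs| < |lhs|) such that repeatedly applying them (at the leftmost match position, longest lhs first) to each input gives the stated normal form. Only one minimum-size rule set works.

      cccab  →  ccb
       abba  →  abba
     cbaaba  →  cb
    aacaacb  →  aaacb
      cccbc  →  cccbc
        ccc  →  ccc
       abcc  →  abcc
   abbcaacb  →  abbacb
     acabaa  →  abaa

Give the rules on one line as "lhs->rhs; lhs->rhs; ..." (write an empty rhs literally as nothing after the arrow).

aab->c; ca->

  | cccab => ccb
  | abba
  | cbaaba => cbca => cb
  | aacaacb => aaacb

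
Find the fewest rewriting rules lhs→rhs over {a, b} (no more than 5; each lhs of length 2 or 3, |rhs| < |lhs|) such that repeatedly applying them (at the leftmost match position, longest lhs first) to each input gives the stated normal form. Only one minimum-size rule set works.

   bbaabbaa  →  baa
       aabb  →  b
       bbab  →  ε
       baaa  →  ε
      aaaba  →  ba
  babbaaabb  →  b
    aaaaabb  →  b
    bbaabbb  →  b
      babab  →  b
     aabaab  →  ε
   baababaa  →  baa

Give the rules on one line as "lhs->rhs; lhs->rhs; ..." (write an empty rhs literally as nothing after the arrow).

aaa->ab; ab->b; bab->; bb->b

  | bbaabbaa => baabbaa => babbaa => baa
  | aabb => abb => bb => b
  | bbab => bab => ε
  | baaa => bab => ε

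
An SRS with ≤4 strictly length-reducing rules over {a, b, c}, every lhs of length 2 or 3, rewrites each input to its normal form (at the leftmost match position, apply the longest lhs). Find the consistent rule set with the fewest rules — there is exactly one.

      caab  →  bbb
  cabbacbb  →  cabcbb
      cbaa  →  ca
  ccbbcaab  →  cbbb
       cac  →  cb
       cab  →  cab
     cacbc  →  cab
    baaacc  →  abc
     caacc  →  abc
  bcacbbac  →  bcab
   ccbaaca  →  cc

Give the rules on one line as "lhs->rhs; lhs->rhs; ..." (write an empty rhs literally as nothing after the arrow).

ac->b; ba->; bbc->ab; caa->bb

  | caab => bbb
  | cabbacbb => cabcbb
  | cbaa => ca
  | ccbbcaab => ccabaab => ccaab => cbbb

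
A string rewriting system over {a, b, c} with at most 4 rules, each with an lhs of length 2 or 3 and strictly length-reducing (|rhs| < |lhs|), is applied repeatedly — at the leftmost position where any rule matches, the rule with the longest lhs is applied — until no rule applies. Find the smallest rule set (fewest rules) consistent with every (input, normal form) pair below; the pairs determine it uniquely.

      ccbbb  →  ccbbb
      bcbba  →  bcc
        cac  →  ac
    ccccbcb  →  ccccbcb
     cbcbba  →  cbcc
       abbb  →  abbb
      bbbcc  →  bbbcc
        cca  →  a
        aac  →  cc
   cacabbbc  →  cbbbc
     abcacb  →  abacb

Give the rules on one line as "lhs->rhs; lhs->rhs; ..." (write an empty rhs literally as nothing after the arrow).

  | ccbbb
  | bcbba => bcc
  | cac => ac
  | ccccbcb

aa->c; bba->c; ca->a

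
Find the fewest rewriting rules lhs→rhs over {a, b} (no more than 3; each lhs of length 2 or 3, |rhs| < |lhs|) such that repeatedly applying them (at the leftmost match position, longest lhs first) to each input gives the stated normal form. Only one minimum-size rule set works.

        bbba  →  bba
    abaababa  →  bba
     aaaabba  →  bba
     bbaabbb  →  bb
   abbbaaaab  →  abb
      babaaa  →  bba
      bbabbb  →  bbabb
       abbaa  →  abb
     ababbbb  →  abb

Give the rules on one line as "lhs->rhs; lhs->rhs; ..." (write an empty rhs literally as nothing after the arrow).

  | bbba => bba
  | abaababa => aababa => bbaba => bba
  | aaaabba => baabba => bbbba => bbba => bba
  | bbaabbb => bbbbbb => bbbbb => bbbb => bbb => bb

aa->b; aba->a; bbb->bb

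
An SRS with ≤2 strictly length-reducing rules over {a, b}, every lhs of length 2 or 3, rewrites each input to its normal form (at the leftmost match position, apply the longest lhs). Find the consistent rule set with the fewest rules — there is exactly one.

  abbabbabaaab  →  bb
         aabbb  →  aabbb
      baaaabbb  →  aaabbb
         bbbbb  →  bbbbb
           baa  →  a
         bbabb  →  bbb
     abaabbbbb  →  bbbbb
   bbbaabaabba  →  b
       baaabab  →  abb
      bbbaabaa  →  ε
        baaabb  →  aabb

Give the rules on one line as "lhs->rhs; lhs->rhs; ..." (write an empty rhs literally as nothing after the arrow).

aba->b; ba->

  | abbabbabaaab => abbbabaaab => abbbaaab => abbaab => abab => bb
  | aabbb
  | baaaabbb => aaabbb
  | bbbbb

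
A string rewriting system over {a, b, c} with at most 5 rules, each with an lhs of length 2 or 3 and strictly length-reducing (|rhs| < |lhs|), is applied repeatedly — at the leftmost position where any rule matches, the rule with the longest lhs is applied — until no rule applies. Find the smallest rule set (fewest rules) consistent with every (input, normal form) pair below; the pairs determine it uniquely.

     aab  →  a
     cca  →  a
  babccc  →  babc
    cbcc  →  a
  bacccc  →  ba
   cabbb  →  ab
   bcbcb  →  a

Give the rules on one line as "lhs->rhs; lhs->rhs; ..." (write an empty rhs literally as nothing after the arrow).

  | aab => bb => a
  | cca => a
  | babccc => babc
  | cbcc => acc => a

aa->b; bb->a; cb->a; cc->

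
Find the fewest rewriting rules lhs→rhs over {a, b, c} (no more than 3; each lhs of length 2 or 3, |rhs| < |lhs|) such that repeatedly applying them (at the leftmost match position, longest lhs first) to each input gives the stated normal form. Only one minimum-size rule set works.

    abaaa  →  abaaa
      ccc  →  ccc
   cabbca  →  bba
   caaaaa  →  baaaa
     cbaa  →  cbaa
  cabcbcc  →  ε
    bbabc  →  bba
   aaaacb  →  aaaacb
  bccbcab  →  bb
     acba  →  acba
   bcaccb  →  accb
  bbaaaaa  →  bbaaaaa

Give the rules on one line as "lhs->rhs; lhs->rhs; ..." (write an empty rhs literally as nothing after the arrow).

  | abaaa
  | ccc
  | cabbca => bbbca => bba
  | caaaaa => baaaa

bc->; ca->b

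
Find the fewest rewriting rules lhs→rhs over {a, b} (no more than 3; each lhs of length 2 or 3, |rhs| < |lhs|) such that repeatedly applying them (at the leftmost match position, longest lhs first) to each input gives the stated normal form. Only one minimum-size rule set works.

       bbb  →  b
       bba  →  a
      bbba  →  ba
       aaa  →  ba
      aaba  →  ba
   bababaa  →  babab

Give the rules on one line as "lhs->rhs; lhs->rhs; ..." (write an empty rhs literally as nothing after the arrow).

aa->; aaa->ba; bb->

  | bbb => b
  | bba => a
  | bbba => ba
  | aaa => ba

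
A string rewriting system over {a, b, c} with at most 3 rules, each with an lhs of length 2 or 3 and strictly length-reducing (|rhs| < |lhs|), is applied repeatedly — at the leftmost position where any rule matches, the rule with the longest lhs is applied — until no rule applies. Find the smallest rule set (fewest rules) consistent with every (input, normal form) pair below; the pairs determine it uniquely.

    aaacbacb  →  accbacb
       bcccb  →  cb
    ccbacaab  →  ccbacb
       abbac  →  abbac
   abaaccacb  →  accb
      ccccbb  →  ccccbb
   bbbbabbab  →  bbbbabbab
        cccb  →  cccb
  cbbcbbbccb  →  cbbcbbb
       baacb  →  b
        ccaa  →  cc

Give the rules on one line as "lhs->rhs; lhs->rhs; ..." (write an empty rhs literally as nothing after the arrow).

  | aaacbacb => accbacb
  | bcccb => cb
  | ccbacaab => ccbacab => ccbacb
  | abbac

aac->cc; bcc->; ca->c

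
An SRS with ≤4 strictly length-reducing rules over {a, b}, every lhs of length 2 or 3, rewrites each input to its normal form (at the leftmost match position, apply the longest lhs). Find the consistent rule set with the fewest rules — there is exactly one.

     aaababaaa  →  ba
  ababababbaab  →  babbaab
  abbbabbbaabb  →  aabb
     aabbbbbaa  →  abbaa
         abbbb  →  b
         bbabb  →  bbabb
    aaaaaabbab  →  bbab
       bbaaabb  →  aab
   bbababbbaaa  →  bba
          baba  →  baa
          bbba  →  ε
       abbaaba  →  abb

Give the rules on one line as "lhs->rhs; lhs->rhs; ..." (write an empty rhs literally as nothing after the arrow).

aaa->; aba->aa; bbb->aa

  | aaababaaa => babaaa => baaaa => ba
  | ababababbaab => aabababbaab => aaababbaab => babbaab
  | abbbabbbaabb => aaaabbbaabb => abbbaabb => aaaaabb => aabb
  | aabbbbbaa => aaaabbaa => abbaa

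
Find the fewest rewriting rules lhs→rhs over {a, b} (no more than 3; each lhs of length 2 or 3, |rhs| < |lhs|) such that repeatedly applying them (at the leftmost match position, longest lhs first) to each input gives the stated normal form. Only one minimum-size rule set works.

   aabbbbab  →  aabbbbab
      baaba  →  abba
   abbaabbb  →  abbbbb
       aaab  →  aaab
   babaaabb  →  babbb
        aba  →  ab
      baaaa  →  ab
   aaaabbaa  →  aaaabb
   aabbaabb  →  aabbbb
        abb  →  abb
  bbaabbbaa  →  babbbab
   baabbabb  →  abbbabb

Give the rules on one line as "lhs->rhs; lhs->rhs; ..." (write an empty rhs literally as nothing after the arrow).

  | aabbbbab
  | baaba => abba
  | abbaabbb => ababbbb => abbbbb
  | aaab

aba->ab; baa->ab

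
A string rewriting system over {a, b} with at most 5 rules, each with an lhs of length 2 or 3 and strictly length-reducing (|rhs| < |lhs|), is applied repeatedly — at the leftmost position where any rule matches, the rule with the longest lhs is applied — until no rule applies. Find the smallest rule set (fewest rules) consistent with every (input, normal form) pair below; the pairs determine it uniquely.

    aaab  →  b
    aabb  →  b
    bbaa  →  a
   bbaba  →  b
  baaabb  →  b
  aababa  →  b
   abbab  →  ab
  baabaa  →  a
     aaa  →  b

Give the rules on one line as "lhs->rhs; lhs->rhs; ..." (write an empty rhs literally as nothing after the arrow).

  | aaab => bab => bb => b
  | aabb => bbb => bb => b
  | bbaa => a
  | bbaba => ba => b

aa->b; ba->b; bb->b; bba->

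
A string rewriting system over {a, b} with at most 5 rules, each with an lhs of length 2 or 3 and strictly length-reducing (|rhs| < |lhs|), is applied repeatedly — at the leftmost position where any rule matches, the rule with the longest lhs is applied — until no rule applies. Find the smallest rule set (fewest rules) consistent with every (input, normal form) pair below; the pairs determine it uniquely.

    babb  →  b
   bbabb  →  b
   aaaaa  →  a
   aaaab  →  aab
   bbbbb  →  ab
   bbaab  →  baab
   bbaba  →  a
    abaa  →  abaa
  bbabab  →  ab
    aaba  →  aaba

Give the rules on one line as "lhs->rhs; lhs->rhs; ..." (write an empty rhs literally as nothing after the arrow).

aaa->a; bab->; bb->b; bbb->a

  | babb => b
  | bbabb => babb => b
  | aaaaa => aaa => a
  | aaaab => aab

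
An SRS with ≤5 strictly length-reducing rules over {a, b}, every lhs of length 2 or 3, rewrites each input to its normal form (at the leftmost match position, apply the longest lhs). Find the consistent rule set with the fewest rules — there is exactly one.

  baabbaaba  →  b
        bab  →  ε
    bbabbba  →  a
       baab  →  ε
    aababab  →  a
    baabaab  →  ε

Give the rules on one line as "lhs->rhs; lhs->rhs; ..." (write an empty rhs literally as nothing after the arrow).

  | baabbaaba => babbaaba => bbbaaba => abaaba => ababa => abba => aa => b
  | bab => bb => ε
  | bbabbba => abbba => aaba => bba => a
  | baab => bab => bb => ε

aa->b; ba->b; bb->; bbb->ab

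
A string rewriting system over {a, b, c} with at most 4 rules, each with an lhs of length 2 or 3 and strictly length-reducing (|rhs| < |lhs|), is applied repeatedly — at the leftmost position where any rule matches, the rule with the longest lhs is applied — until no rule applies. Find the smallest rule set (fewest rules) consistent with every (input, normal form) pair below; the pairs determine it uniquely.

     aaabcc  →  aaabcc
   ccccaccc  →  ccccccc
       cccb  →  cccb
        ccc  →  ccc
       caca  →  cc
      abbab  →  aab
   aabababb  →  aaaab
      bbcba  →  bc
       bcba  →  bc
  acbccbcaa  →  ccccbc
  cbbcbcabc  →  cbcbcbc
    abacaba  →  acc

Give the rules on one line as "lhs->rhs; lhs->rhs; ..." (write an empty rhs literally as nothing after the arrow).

  | aaabcc
  | ccccaccc => ccccccc
  | cccb
  | ccc

acb->cc; ba->a; bb->b; ca->c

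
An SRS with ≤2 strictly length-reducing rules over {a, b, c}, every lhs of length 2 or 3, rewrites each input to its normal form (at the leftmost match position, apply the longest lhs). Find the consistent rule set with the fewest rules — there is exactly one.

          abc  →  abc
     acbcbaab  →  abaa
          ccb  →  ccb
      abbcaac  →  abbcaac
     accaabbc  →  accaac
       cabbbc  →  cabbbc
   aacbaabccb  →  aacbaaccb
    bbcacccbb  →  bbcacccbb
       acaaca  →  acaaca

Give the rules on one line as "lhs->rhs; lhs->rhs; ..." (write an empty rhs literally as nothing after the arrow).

  | abc
  | acbcbaab => abaab => abaa
  | ccb
  | abbcaac

aab->aa; cbc->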